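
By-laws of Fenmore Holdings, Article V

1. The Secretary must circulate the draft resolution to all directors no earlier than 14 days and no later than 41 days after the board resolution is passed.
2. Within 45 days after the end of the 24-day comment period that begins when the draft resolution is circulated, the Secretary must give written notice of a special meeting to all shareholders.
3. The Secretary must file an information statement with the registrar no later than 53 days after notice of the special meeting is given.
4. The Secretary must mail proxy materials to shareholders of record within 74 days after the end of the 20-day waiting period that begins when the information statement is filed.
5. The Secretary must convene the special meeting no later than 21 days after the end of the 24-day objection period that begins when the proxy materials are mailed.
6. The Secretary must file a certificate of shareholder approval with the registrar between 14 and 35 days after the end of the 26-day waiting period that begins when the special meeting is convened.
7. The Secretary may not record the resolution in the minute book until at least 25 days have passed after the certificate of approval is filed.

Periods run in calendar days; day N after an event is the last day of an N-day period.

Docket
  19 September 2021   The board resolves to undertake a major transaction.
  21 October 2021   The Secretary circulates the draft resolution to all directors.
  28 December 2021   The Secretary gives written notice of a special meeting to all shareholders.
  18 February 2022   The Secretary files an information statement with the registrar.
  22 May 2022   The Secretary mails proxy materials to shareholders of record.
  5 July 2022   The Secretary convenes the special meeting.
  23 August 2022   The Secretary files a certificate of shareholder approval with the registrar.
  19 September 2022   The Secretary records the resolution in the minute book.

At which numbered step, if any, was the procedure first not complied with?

None — every step was satisfied

Step 1 — 14 and 41 days from 19 September 2021 (when the board resolution is passed) are 3 October 2021 and 30 October 2021 respectively; 21 October 2021 falls inside that range.
Step 2 — counting 45 days from 14 November 2021 (end of the 24-day comment period, which began when the draft resolution is circulated on 21 October 2021) gives a deadline of 29 December 2021; 28 December 2021 is within that limit.
Step 3 — counting 53 days from 28 December 2021 (when notice of the special meeting is given) gives a deadline of 19 February 2022; 18 February 2022 is within that limit.
Step 4 — counting 74 days from 10 March 2022 (end of the 20-day waiting period, which began when the information statement is filed on 18 February 2022) gives a deadline of 23 May 2022; 22 May 2022 is within that limit.
Step 5 — counting 21 days from 15 June 2022 (end of the 24-day objection period, which began when the proxy materials are mailed on 22 May 2022) gives a deadline of 6 July 2022; completed 5 July 2022, before the deadline.
Step 6 — 14 and 35 days from 31 July 2022 (end of the 26-day waiting period, which began when the special meeting is convened on 5 July 2022) are 14 August 2022 and 4 September 2022 respectively; 23 August 2022 falls inside that range.
Step 7 — must wait 25 days from 23 August 2022 (when the certificate of approval is filed), so not before 17 September 2022; done 19 September 2022 — permitted.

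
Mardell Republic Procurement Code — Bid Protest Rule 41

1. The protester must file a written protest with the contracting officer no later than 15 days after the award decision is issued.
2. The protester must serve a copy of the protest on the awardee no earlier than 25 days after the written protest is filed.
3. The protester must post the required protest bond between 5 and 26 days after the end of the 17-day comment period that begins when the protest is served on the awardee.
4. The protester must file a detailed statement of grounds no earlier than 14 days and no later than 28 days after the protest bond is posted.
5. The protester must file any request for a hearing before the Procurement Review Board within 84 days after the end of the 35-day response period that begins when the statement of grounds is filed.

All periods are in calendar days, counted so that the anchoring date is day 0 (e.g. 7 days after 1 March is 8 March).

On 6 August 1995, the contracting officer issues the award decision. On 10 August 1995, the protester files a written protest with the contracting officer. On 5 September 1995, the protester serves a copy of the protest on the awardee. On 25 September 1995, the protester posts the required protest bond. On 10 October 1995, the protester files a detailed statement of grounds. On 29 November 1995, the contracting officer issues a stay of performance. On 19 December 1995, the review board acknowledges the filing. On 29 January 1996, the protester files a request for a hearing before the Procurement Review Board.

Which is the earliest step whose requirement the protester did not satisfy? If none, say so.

Step 1: 15 days after 6 August 1995 (when the award decision is issued) is 21 August 1995; 10 August 1995 is within that limit.
Step 2: the earliest permitted date is 25 days after 10 August 1995 (when the written protest is filed), i.e. 4 September 1995; 5 September 1995 is on or after that date.
Step 3: the window is 5–26 days after 22 September 1995 (end of the 17-day comment period, which began when the protest is served on the awardee on 5 September 1995), so 27 September 1995 through 18 October 1995; 25 September 1995 is 2 days too early.
That is the first point of non-compliance.

Step 3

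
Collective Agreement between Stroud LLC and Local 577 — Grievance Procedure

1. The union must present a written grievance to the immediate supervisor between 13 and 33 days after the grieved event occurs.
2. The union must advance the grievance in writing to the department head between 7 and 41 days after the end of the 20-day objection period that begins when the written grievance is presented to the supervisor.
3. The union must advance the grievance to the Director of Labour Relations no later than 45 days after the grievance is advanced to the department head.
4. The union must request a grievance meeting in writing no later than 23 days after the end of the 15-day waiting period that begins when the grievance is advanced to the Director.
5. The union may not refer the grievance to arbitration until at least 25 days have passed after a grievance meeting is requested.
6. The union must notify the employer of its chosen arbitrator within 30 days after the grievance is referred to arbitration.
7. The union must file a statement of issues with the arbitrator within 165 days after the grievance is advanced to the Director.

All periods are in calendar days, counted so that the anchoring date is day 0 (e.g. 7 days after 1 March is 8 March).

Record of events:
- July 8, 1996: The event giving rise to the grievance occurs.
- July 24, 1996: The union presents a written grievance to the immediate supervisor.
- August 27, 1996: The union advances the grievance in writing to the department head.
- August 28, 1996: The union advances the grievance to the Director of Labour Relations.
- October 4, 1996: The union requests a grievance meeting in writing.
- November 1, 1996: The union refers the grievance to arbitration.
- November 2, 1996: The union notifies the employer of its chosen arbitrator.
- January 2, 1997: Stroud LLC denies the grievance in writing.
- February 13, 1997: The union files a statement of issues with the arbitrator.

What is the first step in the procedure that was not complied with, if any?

Step 7

Step 1: the window is 13–33 days after July 8, 1996 (when the grieved event occurs), so July 21, 1996 through August 10, 1996; done July 24, 1996 — within the window.
Step 2: the window is 7–41 days after August 13, 1996 (end of the 20-day objection period, which began when the written grievance is presented to the supervisor on July 24, 1996), so August 20, 1996 through September 23, 1996; done August 27, 1996, which is between those dates.
Step 3: 45 days after August 27, 1996 (when the grievance is advanced to the department head) is October 11, 1996; done August 28, 1996 — timely.
Step 4: 23 days after September 12, 1996 (end of the 15-day waiting period, which began when the grievance is advanced to the Director on August 28, 1996) is October 5, 1996; done October 4, 1996 — timely.
Step 5: the earliest permitted date is 25 days after October 4, 1996 (when a grievance meeting is requested), i.e. October 29, 1996; done November 1, 1996 — permitted.
Step 6: 30 days after November 1, 1996 (when the grievance is referred to arbitration) is December 1, 1996; completed November 2, 1996, before the deadline.
Step 7: 165 days after August 28, 1996 (when the grievance is advanced to the Director) is February 9, 1997; not done until February 13, 1997, 4 days after the deadline.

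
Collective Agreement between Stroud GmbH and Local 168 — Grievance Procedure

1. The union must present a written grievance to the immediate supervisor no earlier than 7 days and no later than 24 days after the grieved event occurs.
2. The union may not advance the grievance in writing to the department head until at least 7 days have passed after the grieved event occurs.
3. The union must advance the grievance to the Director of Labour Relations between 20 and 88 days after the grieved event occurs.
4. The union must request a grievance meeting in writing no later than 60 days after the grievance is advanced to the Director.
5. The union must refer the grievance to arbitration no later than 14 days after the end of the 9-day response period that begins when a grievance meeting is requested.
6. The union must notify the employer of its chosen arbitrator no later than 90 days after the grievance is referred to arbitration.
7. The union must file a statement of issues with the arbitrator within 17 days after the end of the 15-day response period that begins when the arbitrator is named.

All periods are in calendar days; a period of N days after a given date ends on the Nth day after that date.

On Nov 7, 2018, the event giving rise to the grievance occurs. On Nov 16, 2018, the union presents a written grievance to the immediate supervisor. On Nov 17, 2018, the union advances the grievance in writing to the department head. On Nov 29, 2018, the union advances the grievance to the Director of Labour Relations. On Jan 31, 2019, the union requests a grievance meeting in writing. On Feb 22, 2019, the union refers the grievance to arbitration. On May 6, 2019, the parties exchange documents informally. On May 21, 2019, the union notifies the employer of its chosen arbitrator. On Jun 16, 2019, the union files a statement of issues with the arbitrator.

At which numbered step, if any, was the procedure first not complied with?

Step 4

Step 1: the window is 7–24 days after Nov 7, 2018 (when the grieved event occurs), so Nov 14, 2018 through Dec 1, 2018; Nov 16, 2018 falls inside that range.
Step 2: the earliest permitted date is 7 days after Nov 7, 2018 (when the grieved event occurs), i.e. Nov 14, 2018; done Nov 17, 2018, after the minimum wait.
Step 3: the window is 20–88 days after Nov 7, 2018 (when the grieved event occurs), so Nov 27, 2018 through Feb 3, 2019; done Nov 29, 2018, which is between those dates.
Step 4: 60 days after Nov 29, 2018 (when the grievance is advanced to the Director) is Jan 28, 2019; not done until Jan 31, 2019, 3 days after the deadline.
That is the first point of non-compliance.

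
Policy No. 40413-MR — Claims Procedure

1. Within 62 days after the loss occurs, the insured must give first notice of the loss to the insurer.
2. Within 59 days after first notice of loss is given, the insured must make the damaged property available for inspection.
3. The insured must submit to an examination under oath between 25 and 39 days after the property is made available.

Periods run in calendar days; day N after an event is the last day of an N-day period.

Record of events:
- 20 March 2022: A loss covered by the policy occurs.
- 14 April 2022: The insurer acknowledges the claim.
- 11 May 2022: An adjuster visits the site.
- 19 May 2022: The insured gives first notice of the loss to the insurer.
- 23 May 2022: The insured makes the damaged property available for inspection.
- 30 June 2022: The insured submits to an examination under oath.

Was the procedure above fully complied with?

(1) due by 20 March 2022 + 62 days = 21 May 2022; done 19 May 2022 — timely.
(2) due by 19 May 2022 + 59 days = 17 July 2022; 23 May 2022 is within that limit.
(3) the permitted window runs from 23 May 2022 + 25 = 17 June 2022 to 23 May 2022 + 39 = 1 July 2022; done 30 June 2022, which is between those dates.

Yes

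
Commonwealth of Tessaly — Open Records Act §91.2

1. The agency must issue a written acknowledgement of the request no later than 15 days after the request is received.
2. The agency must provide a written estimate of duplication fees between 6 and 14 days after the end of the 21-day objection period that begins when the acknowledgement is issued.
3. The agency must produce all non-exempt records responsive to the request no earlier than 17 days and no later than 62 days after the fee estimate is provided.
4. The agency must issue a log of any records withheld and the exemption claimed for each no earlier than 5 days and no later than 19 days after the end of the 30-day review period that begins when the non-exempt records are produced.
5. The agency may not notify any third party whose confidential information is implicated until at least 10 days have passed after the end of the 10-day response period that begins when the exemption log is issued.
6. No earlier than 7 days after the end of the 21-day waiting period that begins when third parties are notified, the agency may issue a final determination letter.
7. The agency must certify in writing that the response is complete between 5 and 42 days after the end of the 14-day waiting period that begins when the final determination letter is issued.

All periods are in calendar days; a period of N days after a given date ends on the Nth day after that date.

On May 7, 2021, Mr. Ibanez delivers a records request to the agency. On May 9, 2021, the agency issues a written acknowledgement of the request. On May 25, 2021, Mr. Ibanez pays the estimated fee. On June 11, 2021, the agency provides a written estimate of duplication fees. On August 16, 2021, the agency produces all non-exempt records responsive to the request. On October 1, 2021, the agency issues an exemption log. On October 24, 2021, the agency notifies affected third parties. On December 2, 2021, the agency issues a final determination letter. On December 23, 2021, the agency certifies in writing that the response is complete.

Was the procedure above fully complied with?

Step 1: 15 days after May 7, 2021 (when the request is received) is May 22, 2021; done May 9, 2021 — timely.
Step 2: the window is 6–14 days after May 30, 2021 (end of the 21-day objection period, which began when the acknowledgement is issued on May 9, 2021), so June 5, 2021 through June 13, 2021; done June 11, 2021, which is between those dates.
Step 3: the window is 17–62 days after June 11, 2021 (when the fee estimate is provided), so June 28, 2021 through August 12, 2021; August 16, 2021 is 4 days past the end of the window.
That is the first point of non-compliance.

No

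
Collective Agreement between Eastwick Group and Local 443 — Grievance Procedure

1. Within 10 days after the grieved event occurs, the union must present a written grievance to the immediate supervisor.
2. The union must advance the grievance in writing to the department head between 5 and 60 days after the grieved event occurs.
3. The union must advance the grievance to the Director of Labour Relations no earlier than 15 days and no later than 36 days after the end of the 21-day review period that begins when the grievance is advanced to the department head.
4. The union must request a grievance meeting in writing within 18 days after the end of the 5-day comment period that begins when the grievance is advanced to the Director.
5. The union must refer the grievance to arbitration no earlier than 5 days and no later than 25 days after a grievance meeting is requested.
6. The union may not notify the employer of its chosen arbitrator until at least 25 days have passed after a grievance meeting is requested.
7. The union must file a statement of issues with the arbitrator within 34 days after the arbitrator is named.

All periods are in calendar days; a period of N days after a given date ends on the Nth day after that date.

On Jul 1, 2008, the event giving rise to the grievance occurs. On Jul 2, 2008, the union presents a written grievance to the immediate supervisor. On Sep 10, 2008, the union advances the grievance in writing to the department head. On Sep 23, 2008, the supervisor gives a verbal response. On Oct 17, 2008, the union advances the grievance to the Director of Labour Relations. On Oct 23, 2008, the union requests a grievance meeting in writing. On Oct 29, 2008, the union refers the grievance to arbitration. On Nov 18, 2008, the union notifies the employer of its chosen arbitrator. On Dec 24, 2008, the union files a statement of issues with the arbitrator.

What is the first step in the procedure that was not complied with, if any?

Step 1 — counting 10 days from Jul 1, 2008 (when the grieved event occurs) gives a deadline of Jul 11, 2008; Jul 2, 2008 is within that limit.
Step 2 — 5 and 60 days from Jul 1, 2008 (when the grieved event occurs) are Jul 6, 2008 and Aug 30, 2008 respectively; Sep 10, 2008 is 11 days past the end of the window.

Step 2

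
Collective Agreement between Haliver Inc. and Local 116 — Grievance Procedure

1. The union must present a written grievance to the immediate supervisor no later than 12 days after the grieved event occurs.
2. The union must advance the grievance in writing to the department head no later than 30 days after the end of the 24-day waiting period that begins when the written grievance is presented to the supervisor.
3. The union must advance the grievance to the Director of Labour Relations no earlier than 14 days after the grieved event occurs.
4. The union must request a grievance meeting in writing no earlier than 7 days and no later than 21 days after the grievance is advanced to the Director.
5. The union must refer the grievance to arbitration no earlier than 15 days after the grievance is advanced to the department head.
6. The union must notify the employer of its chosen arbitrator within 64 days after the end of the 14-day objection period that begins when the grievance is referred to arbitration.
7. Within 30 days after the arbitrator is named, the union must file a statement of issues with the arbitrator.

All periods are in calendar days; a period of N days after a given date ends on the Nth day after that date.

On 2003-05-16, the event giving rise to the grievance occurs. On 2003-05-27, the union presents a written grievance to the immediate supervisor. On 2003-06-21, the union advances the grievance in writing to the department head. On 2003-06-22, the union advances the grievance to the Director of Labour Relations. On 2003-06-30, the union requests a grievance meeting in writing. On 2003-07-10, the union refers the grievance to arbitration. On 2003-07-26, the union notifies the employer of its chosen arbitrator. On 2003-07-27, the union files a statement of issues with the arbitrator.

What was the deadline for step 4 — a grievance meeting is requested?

2003-07-13

Step 4 runs from 2003-06-22, when the grievance is advanced to the Director. The window is 7–21 days after 2003-06-22; it closes on 2003-07-13.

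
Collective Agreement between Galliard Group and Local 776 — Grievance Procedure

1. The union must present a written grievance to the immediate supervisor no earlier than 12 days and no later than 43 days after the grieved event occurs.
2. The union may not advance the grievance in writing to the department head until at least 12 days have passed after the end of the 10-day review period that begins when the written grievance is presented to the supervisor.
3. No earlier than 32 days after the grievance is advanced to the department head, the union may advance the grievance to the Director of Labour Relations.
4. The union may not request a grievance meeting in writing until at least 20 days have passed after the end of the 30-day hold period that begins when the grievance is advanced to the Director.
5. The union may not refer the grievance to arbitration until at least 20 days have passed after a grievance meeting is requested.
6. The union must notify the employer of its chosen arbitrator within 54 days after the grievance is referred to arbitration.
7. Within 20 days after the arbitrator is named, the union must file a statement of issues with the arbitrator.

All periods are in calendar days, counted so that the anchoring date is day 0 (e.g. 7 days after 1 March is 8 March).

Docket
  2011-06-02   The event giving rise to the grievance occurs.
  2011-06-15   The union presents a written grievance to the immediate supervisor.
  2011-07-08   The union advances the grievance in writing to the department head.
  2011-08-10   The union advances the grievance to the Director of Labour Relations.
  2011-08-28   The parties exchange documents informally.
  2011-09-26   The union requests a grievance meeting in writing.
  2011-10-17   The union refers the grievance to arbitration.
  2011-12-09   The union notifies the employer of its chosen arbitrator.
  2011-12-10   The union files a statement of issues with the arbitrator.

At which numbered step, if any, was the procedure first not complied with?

(1) the permitted window runs from 2011-06-02 + 12 = 2011-06-14 to 2011-06-02 + 43 = 2011-07-15; 2011-06-15 falls inside that range.
(2) permitted from 2011-06-25 + 12 days = 2011-07-07 onward; done 2011-07-08 — permitted.
(3) permitted from 2011-07-08 + 32 days = 2011-08-09 onward; 2011-08-10 is on or after that date.
(4) permitted from 2011-09-09 + 20 days = 2011-09-29 onward; acted on 2011-09-26, 3 days prematurely.
The analysis stops there.

Step 4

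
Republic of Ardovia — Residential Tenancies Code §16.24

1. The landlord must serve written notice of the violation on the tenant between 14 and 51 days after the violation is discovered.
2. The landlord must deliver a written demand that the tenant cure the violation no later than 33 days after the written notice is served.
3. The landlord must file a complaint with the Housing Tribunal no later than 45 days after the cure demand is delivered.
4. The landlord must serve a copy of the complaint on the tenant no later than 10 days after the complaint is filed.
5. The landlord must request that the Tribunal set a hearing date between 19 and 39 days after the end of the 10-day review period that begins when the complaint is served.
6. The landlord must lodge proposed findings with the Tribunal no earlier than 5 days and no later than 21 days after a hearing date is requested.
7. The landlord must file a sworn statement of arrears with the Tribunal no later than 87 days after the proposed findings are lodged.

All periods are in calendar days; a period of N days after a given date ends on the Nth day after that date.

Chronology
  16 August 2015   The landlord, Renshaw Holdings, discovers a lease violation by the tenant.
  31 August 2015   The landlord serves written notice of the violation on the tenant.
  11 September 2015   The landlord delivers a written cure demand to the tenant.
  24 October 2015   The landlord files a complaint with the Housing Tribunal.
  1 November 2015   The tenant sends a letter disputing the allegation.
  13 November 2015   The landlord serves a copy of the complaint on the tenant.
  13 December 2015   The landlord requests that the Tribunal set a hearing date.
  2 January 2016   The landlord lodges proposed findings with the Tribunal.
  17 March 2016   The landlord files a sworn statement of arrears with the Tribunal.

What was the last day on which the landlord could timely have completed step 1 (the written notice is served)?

6 October 2015

Step 1 runs from 16 August 2015, when the violation is discovered. The window is 14–51 days after 16 August 2015; it closes on 6 October 2015.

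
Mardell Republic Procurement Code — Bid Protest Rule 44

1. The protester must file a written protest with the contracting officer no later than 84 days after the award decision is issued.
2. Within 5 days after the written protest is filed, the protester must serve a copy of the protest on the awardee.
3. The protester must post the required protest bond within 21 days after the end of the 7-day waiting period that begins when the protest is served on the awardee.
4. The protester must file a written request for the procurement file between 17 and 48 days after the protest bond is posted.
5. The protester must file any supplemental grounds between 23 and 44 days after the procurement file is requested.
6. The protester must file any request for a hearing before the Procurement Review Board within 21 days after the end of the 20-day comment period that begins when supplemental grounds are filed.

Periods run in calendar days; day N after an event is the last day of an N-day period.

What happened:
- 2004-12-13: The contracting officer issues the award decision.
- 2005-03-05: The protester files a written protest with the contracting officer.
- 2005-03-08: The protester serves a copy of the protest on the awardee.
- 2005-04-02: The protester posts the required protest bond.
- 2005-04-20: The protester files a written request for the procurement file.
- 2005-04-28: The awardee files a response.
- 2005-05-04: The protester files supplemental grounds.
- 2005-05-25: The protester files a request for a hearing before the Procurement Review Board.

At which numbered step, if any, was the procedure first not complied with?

Step 5

(1) due by 2004-12-13 + 84 days = 2005-03-07; completed 2005-03-05, before the deadline.
(2) due by 2005-03-05 + 5 days = 2005-03-10; completed 2005-03-08, before the deadline.
(3) due by 2005-03-15 + 21 days = 2005-04-05; done 2005-04-02 — timely.
(4) the permitted window runs from 2005-04-02 + 17 = 2005-04-19 to 2005-04-02 + 48 = 2005-05-20; done 2005-04-20 — within the window.
(5) the permitted window runs from 2005-04-20 + 23 = 2005-05-13 to 2005-04-20 + 44 = 2005-06-03; done 2005-05-04 — 9 days before the window opened.
Later steps need not be reached.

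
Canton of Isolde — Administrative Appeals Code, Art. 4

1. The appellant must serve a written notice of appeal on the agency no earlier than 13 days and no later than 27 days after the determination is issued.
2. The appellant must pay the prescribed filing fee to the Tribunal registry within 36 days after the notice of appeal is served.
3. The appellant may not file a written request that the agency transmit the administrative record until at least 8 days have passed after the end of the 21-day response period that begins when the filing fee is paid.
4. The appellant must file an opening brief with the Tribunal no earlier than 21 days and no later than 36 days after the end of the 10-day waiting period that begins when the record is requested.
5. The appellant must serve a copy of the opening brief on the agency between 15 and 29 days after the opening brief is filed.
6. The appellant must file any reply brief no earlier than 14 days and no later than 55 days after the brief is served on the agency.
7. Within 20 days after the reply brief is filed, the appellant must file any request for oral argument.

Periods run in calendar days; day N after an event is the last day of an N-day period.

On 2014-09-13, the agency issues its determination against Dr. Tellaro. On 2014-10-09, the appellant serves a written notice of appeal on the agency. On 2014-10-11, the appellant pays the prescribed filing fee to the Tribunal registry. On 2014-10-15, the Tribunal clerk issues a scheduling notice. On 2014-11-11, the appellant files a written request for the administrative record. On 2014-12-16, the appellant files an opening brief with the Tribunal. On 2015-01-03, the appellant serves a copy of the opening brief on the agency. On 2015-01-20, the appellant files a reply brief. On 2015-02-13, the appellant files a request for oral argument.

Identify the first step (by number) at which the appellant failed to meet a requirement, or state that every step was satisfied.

Step 1 — 13 and 27 days from 2014-09-13 (when the determination is issued) are 2014-09-26 and 2014-10-10 respectively; 2014-10-09 falls inside that range.
Step 2 — counting 36 days from 2014-10-09 (when the notice of appeal is served) gives a deadline of 2014-11-14; completed 2014-10-11, before the deadline.
Step 3 — must wait 8 days from 2014-11-01 (end of the 21-day response period, which began when the filing fee is paid on 2014-10-11), so not before 2014-11-09; done 2014-11-11, after the minimum wait.
Step 4 — 21 and 36 days from 2014-11-21 (end of the 10-day waiting period, which began when the record is requested on 2014-11-11) are 2014-12-12 and 2014-12-27 respectively; done 2014-12-16, which is between those dates.
Step 5 — 15 and 29 days from 2014-12-16 (when the opening brief is filed) are 2014-12-31 and 2015-01-14 respectively; 2015-01-03 falls inside that range.
Step 6 — 14 and 55 days from 2015-01-03 (when the brief is served on the agency) are 2015-01-17 and 2015-02-27 respectively; done 2015-01-20, which is between those dates.
Step 7 — counting 20 days from 2015-01-20 (when the reply brief is filed) gives a deadline of 2015-02-09; 2015-02-13 misses that deadline by 4 days.
No need to go further; step 7 was not satisfied.

Step 7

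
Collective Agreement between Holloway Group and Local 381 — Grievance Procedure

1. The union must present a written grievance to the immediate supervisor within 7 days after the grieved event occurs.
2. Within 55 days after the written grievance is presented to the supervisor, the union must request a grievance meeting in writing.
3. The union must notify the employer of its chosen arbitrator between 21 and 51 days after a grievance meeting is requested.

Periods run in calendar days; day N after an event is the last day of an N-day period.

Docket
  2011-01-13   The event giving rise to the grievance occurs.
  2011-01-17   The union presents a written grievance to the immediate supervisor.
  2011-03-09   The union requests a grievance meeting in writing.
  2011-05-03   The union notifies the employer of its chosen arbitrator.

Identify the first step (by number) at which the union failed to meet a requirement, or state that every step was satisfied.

Step 1: 7 days after 2011-01-13 (when the grieved event occurs) is 2011-01-20; done 2011-01-17 — timely.
Step 2: 55 days after 2011-01-17 (when the written grievance is presented to the supervisor) is 2011-03-13; done 2011-03-09 — timely.
Step 3: the window is 21–51 days after 2011-03-09 (when a grievance meeting is requested), so 2011-03-30 through 2011-04-29; 2011-05-03 is 4 days past the end of the window.
The analysis stops there.

Step 3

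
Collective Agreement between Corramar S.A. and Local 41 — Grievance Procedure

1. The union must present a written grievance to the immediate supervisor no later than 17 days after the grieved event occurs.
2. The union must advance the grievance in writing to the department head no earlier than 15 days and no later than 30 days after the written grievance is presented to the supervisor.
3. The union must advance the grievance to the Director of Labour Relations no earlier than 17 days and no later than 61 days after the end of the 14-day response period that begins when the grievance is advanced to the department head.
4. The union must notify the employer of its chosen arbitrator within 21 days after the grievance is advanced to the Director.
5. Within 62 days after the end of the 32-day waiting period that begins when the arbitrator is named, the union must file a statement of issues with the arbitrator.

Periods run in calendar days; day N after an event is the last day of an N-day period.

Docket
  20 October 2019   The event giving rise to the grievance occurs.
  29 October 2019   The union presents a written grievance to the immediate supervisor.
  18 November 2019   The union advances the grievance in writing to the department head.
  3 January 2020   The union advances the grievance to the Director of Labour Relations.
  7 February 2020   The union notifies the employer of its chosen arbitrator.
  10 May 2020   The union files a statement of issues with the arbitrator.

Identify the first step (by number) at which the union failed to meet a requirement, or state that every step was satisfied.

Step 1 — counting 17 days from 20 October 2019 (when the grieved event occurs) gives a deadline of 6 November 2019; completed 29 October 2019, before the deadline.
Step 2 — 15 and 30 days from 29 October 2019 (when the written grievance is presented to the supervisor) are 13 November 2019 and 28 November 2019 respectively; done 18 November 2019 — within the window.
Step 3 — 17 and 61 days from 2 December 2019 (end of the 14-day response period, which began when the grievance is advanced to the department head on 18 November 2019) are 19 December 2019 and 1 February 2020 respectively; done 3 January 2020, which is between those dates.
Step 4 — counting 21 days from 3 January 2020 (when the grievance is advanced to the Director) gives a deadline of 24 January 2020; 7 February 2020 misses that deadline by 14 days.
Later steps need not be reached.

Step 4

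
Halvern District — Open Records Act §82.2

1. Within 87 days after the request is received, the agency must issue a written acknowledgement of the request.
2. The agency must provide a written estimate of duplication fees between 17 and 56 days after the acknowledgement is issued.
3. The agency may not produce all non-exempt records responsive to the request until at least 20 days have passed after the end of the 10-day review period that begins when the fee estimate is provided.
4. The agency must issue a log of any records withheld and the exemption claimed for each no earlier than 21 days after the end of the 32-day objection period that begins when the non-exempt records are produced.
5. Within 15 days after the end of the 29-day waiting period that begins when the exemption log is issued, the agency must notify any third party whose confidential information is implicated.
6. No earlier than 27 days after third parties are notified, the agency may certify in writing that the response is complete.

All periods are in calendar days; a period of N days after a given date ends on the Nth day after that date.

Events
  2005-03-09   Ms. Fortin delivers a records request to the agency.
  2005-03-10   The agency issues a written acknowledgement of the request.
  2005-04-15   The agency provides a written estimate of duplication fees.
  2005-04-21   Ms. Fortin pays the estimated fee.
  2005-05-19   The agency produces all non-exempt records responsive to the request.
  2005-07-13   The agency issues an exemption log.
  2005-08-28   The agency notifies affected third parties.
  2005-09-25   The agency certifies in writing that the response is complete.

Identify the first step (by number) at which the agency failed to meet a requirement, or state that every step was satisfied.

Step 5

Step 1: 87 days after 2005-03-09 (when the request is received) is 2005-06-04; 2005-03-10 is within that limit.
Step 2: the window is 17–56 days after 2005-03-10 (when the acknowledgement is issued), so 2005-03-27 through 2005-05-05; 2005-04-15 falls inside that range.
Step 3: the earliest permitted date is 20 days after 2005-04-25 (end of the 10-day review period, which began when the fee estimate is provided on 2005-04-15), i.e. 2005-05-15; 2005-05-19 is on or after that date.
Step 4: the earliest permitted date is 21 days after 2005-06-20 (end of the 32-day objection period, which began when the non-exempt records are produced on 2005-05-19), i.e. 2005-07-11; 2005-07-13 is on or after that date.
Step 5: 15 days after 2005-08-11 (end of the 29-day waiting period, which began when the exemption log is issued on 2005-07-13) is 2005-08-26; done 2005-08-28 — 2 days late.
Later steps need not be reached.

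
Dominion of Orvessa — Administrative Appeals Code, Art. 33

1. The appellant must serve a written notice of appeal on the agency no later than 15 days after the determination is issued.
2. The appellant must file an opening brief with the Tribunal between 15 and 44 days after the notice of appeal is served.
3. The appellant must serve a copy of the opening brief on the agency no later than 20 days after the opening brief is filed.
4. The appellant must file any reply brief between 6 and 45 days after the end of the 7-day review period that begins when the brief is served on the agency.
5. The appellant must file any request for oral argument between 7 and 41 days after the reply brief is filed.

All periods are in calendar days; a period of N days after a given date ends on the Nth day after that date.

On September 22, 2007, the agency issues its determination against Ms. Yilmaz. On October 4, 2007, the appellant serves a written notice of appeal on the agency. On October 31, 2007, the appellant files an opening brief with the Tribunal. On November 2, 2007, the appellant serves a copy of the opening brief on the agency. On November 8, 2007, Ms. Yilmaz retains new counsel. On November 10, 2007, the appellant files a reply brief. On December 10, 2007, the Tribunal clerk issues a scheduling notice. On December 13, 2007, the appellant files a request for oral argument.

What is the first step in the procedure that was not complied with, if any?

Step 1 — counting 15 days from September 22, 2007 (when the determination is issued) gives a deadline of October 7, 2007; October 4, 2007 is within that limit.
Step 2 — 15 and 44 days from October 4, 2007 (when the notice of appeal is served) are October 19, 2007 and November 17, 2007 respectively; done October 31, 2007, which is between those dates.
Step 3 — counting 20 days from October 31, 2007 (when the opening brief is filed) gives a deadline of November 20, 2007; done November 2, 2007 — timely.
Step 4 — 6 and 45 days from November 9, 2007 (end of the 7-day review period, which began when the brief is served on the agency on November 2, 2007) are November 15, 2007 and December 24, 2007 respectively; done November 10, 2007 — 5 days before the window opened.

Step 4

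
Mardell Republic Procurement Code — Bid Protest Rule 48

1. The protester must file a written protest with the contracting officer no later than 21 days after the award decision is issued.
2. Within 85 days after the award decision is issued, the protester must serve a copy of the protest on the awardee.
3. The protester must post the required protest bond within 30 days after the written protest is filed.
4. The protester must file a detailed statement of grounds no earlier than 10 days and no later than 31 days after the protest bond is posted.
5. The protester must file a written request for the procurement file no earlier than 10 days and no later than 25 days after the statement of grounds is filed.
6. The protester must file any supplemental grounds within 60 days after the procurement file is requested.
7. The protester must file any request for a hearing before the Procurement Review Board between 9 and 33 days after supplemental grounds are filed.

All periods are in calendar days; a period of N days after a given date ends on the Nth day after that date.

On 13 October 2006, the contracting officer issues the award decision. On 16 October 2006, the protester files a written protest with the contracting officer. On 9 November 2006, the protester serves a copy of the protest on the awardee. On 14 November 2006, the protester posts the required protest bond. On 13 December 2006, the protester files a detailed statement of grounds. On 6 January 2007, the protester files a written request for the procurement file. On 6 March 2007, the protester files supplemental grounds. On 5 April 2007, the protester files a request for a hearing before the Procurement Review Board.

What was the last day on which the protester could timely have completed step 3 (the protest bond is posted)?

Step 3 runs from 16 October 2006, when the written protest is filed. 30 days after 16 October 2006 is 15 November 2006.

15 November 2006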